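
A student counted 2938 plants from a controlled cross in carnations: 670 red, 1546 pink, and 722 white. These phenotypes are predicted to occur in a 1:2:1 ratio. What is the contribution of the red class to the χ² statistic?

The 1:2:1 ratio has 4 parts, so with N = 2938 the expected counts are:
  red: 2938 × 1/4 = 734.5
  pink: 2938 × 2/4 = 1469
  white: 2938 × 1/4 = 734.5
Contribution of red: (670 − 734.5)² / 734.5 = 5.6641

5.664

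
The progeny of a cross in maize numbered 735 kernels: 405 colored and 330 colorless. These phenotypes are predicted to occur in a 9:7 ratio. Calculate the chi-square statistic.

Expected counts for N = 735 under a 9:7 ratio (total parts = 16):
  colored: 735 × 9/16 = 413.4375
  colorless: 735 × 7/16 = 321.5625
χ² = Σ (O − E)² / E
  colored: (405 − 413.4375)² / 413.4375 = 0.1722
  colorless: (330 − 321.5625)² / 321.5625 = 0.2214
χ² = 0.1722 + 0.2214 = 0.3936 ≈ 0.394

0.394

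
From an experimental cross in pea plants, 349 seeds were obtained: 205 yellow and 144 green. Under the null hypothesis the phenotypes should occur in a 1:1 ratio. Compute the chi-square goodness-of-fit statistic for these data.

10.662

Under the 1:1 hypothesis (Σ ratio = 2, N = 349):
  yellow: 349 × 1/2 = 174.5
  green: 349 × 1/2 = 174.5
χ² = Σ (O − E)² / E
  yellow: (205 − 174.5)² / 174.5 = 5.3309
  green: (144 − 174.5)² / 174.5 = 5.3309
χ² = 5.3309 + 5.3309 = 10.6618 ≈ 10.662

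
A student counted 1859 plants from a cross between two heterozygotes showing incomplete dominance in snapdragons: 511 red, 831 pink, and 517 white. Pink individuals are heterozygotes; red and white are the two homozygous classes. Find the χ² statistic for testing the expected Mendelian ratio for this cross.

20.915

With incomplete dominance, a heterozygote × heterozygote cross gives a 1:2:1 phenotypic ratio.
The 1:2:1 ratio has 4 parts, so with N = 1859 the expected counts are:
  red: 1859 × 1/4 = 464.75
  pink: 1859 × 2/4 = 929.5
  white: 1859 × 1/4 = 464.75
χ² = Σ (O − E)² / E
  red: (511 − 464.75)² / 464.75 = 4.6026
  pink: (831 − 929.5)² / 929.5 = 10.4381
  white: (517 − 464.75)² / 464.75 = 5.8743
χ² = 4.6026 + 10.4381 + 5.8743 = 20.915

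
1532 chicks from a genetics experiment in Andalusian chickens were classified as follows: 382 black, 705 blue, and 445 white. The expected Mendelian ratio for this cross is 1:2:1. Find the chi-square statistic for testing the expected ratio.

Under the 1:2:1 hypothesis (Σ ratio = 4, N = 1532):
  black: 1532 × 1/4 = 383
  blue: 1532 × 2/4 = 766
  white: 1532 × 1/4 = 383
χ² = Σ (O − E)² / E
  black: (382 − 383)² / 383 = 0.0026
  blue: (705 − 766)² / 766 = 4.8577
  white: (445 − 383)² / 383 = 10.0366
χ² = 0.0026 + 4.8577 + 10.0366 = 14.8969 ≈ 14.897

14.897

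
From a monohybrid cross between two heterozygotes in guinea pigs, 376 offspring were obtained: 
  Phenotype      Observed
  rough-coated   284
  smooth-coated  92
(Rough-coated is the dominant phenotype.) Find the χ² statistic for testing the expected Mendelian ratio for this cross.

0.057

For a monohybrid cross between heterozygotes with complete dominance, the expected phenotypic ratio is 3:1.
Under the 3:1 hypothesis (Σ ratio = 4, N = 376):
  rough-coated: 376 × 3/4 = 282
  smooth-coated: 376 × 1/4 = 94
χ² = Σ (O − E)² / E
  rough-coated: (284 − 282)² / 282 = 0.0142
  smooth-coated: (92 − 94)² / 94 = 0.0426
χ² = 0.0142 + 0.0426 = 0.0568 ≈ 0.057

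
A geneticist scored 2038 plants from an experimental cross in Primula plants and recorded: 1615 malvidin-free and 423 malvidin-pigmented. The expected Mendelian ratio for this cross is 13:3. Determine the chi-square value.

Under the 13:3 hypothesis (Σ ratio = 16, N = 2038):
  malvidin-free: 2038 × 13/16 = 1655.875
  malvidin-pigmented: 2038 × 3/16 = 382.125
χ² = Σ (O − E)² / E
  malvidin-free: (1615 − 1655.875)² / 1655.875 = 1.0090
  malvidin-pigmented: (423 − 382.125)² / 382.125 = 4.3723
χ² = 1.0090 + 4.3723 = 5.3813 ≈ 5.381

5.381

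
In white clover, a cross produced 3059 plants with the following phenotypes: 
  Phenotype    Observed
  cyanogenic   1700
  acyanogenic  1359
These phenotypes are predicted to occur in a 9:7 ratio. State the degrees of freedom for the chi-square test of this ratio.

1

A goodness-of-fit test with 2 phenotype classes has df = 2 − 1 = 1.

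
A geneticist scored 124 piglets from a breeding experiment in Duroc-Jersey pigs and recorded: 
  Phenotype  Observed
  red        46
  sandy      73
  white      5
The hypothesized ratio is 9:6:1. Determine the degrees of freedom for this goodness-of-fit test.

A goodness-of-fit test with 3 phenotype classes has df = 3 − 1 = 2.

2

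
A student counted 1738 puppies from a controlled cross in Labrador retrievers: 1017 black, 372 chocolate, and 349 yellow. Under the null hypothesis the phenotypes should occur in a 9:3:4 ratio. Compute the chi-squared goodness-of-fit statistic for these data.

Total ratio parts = 16. Expected numbers out of 1738:
  black: 1738 × 9/16 = 977.625
  chocolate: 1738 × 3/16 = 325.875
  yellow: 1738 × 4/16 = 434.5
χ² = Σ (O − E)² / E
  black: (1017 − 977.625)² / 977.625 = 1.5859
  chocolate: (372 − 325.875)² / 325.875 = 6.5286
  yellow: (349 − 434.5)² / 434.5 = 16.8245
χ² = 1.5859 + 6.5286 + 16.8245 = 24.939

24.939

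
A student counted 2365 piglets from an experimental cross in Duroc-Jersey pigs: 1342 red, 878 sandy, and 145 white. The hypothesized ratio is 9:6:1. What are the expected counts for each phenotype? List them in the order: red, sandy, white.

Expected counts for N = 2365 under a 9:6:1 ratio (total parts = 16):
  red: 2365 × 9/16 = 1330.3125
  sandy: 2365 × 6/16 = 886.875
  white: 2365 × 1/16 = 147.8125

1330.3125, 886.875, 147.8125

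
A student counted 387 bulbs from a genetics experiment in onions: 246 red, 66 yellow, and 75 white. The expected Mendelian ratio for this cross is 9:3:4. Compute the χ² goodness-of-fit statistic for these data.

The 9:3:4 ratio has 16 parts, so with N = 387 the expected counts are:
  red: 387 × 9/16 = 217.6875
  yellow: 387 × 3/16 = 72.5625
  white: 387 × 4/16 = 96.75
χ² = Σ (O − E)² / E
  red: (246 − 217.6875)² / 217.6875 = 3.6823
  yellow: (66 − 72.5625)² / 72.5625 = 0.5935
  white: (75 − 96.75)² / 96.75 = 4.8895
χ² = 3.6823 + 0.5935 + 4.8895 = 9.1653 ≈ 9.165

9.165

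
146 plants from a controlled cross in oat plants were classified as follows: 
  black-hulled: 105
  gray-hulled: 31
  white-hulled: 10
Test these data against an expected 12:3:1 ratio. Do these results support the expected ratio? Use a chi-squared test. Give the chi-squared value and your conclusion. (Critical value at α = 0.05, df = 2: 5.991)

0.749; consistent

Under the 12:3:1 hypothesis (Σ ratio = 16, N = 146):
  black-hulled: 146 × 12/16 = 109.5
  gray-hulled: 146 × 3/16 = 27.375
  white-hulled: 146 × 1/16 = 9.125
χ² = Σ (O − E)² / E
  black-hulled: (105 − 109.5)² / 109.5 = 0.1849
  gray-hulled: (31 − 27.375)² / 27.375 = 0.4800
  white-hulled: (10 − 9.125)² / 9.125 = 0.0839
χ² = 0.1849 + 0.4800 + 0.0839 = 0.7488 ≈ 0.749
Degrees of freedom = 3 − 1 = 2; critical value at α = 0.05 is 5.991.
Since 0.749 < 5.991, we fail to reject the null hypothesis — the data are consistent with the 12:3:1 ratio.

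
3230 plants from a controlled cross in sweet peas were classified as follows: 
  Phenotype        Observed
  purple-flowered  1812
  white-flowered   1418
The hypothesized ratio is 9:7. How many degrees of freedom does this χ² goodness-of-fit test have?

1

A goodness-of-fit test with 2 phenotype classes has df = 2 − 1 = 1.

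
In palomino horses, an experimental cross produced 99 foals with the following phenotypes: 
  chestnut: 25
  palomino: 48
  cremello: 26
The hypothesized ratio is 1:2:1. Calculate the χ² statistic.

0.111

Expected counts for N = 99 under a 1:2:1 ratio (total parts = 4):
  chestnut: 99 × 1/4 = 24.75
  palomino: 99 × 2/4 = 49.5
  cremello: 99 × 1/4 = 24.75
χ² = Σ (O − E)² / E
  chestnut: (25 − 24.75)² / 24.75 = 0.0025
  palomino: (48 − 49.5)² / 49.5 = 0.0455
  cremello: (26 − 24.75)² / 24.75 = 0.0631
χ² = 0.0025 + 0.0455 + 0.0631 = 0.1111 ≈ 0.111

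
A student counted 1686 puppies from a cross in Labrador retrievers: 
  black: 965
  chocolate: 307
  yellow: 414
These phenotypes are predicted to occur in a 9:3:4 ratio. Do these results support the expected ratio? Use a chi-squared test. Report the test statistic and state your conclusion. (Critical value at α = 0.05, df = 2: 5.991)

Under the 9:3:4 hypothesis (Σ ratio = 16, N = 1686):
  black: 1686 × 9/16 = 948.375
  chocolate: 1686 × 3/16 = 316.125
  yellow: 1686 × 4/16 = 421.5
χ² = Σ (O − E)² / E
  black: (965 − 948.375)² / 948.375 = 0.2914
  chocolate: (307 − 316.125)² / 316.125 = 0.2634
  yellow: (414 − 421.5)² / 421.5 = 0.1335
χ² = 0.2914 + 0.2634 + 0.1335 = 0.6883 ≈ 0.688
Degrees of freedom = 3 − 1 = 2; critical value at α = 0.05 is 5.991.
Since 0.688 < 5.991, we fail to reject the null hypothesis — the data are consistent with the 9:3:4 ratio.

0.688; consistent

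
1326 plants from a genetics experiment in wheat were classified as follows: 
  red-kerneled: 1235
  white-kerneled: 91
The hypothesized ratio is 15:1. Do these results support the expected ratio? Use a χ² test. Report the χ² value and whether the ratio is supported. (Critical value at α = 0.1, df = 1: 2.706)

Total ratio parts = 16. Expected numbers out of 1326:
  red-kerneled: 1326 × 15/16 = 1243.125
  white-kerneled: 1326 × 1/16 = 82.875
χ² = Σ (O − E)² / E
  red-kerneled: (1235 − 1243.125)² / 1243.125 = 0.0531
  white-kerneled: (91 − 82.875)² / 82.875 = 0.7966
χ² = 0.0531 + 0.7966 = 0.8497 ≈ 0.850
Degrees of freedom = 2 − 1 = 1; critical value at α = 0.1 is 2.706.
Since 0.850 < 2.706, we fail to reject the null hypothesis — the data are consistent with the 15:1 ratio.

0.850; consistent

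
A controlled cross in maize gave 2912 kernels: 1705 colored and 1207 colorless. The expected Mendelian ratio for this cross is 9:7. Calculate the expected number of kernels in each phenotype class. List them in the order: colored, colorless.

Total ratio parts = 16. Expected numbers out of 2912:
  colored: 2912 × 9/16 = 1638
  colorless: 2912 × 7/16 = 1274

1638, 1274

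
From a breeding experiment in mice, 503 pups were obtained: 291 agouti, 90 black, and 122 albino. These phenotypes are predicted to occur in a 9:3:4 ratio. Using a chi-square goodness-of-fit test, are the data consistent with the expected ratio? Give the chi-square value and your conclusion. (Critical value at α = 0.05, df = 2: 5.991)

0.539; consistent

Under the 9:3:4 hypothesis (Σ ratio = 16, N = 503):
  agouti: 503 × 9/16 = 282.9375
  black: 503 × 3/16 = 94.3125
  albino: 503 × 4/16 = 125.75
χ² = Σ (O − E)² / E
  agouti: (291 − 282.9375)² / 282.9375 = 0.2297
  black: (90 − 94.3125)² / 94.3125 = 0.1972
  albino: (122 − 125.75)² / 125.75 = 0.1118
χ² = 0.2297 + 0.1972 + 0.1118 = 0.5387 ≈ 0.539
Degrees of freedom = 3 − 1 = 2; critical value at α = 0.05 is 5.991.
Since 0.539 < 5.991, we fail to reject the null hypothesis — the data are consistent with the 9:3:4 ratio.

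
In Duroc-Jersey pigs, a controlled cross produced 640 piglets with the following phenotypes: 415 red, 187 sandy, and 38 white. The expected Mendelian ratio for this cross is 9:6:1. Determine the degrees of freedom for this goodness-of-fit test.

A goodness-of-fit test with 3 phenotype classes has df = 3 − 1 = 2.

2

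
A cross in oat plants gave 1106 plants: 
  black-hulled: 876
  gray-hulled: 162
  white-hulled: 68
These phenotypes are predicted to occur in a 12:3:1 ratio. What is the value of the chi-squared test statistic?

The 12:3:1 ratio has 16 parts, so with N = 1106 the expected counts are:
  black-hulled: 1106 × 12/16 = 829.5
  gray-hulled: 1106 × 3/16 = 207.375
  white-hulled: 1106 × 1/16 = 69.125
χ² = Σ (O − E)² / E
  black-hulled: (876 − 829.5)² / 829.5 = 2.6067
  gray-hulled: (162 − 207.375)² / 207.375 = 9.9283
  white-hulled: (68 − 69.125)² / 69.125 = 0.0183
χ² = 2.6067 + 9.9283 + 0.0183 = 12.5533 ≈ 12.553

12.553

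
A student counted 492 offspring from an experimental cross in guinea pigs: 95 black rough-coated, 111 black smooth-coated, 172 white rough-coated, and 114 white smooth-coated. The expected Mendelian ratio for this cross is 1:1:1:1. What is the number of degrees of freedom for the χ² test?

3

A goodness-of-fit test with 4 phenotype classes has df = 4 − 1 = 3.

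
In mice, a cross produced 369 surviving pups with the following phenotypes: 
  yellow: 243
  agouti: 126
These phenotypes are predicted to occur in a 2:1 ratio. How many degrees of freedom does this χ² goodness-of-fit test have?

A goodness-of-fit test with 2 phenotype classes has df = 2 − 1 = 1.

1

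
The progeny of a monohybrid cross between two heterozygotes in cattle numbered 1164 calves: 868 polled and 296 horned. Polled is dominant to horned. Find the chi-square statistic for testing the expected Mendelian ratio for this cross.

0.115

For a monohybrid cross between heterozygotes with complete dominance, the expected phenotypic ratio is 3:1.
The 3:1 ratio has 4 parts, so with N = 1164 the expected counts are:
  polled: 1164 × 3/4 = 873
  horned: 1164 × 1/4 = 291
χ² = Σ (O − E)² / E
  polled: (868 − 873)² / 873 = 0.0286
  horned: (296 − 291)² / 291 = 0.0859
χ² = 0.0286 + 0.0859 = 0.1145 ≈ 0.115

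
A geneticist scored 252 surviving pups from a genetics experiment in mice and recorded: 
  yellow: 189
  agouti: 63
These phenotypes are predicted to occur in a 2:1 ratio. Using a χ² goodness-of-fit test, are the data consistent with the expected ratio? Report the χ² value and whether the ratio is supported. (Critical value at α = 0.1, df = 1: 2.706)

Under the 2:1 hypothesis (Σ ratio = 3, N = 252):
  yellow: 252 × 2/3 = 168
  agouti: 252 × 1/3 = 84
χ² = Σ (O − E)² / E
  yellow: (189 − 168)² / 168 = 2.6250
  agouti: (63 − 84)² / 84 = 5.2500
χ² = 2.6250 + 5.2500 = 7.875
Degrees of freedom = 2 − 1 = 1; critical value at α = 0.1 is 2.706.
Since 7.875 > 2.706, we reject the null hypothesis — the data do not fit the 2:1 ratio.

7.875; not consistent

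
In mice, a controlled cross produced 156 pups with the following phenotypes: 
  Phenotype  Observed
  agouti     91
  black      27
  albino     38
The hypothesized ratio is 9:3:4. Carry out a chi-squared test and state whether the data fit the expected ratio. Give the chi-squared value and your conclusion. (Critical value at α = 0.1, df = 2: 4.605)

Expected counts for N = 156 under a 9:3:4 ratio (total parts = 16):
  agouti: 156 × 9/16 = 87.75
  black: 156 × 3/16 = 29.25
  albino: 156 × 4/16 = 39
χ² = Σ (O − E)² / E
  agouti: (91 − 87.75)² / 87.75 = 0.1204
  black: (27 − 29.25)² / 29.25 = 0.1731
  albino: (38 − 39)² / 39 = 0.0256
χ² = 0.1204 + 0.1731 + 0.0256 = 0.3191 ≈ 0.319
Degrees of freedom = 3 − 1 = 2; critical value at α = 0.1 is 4.605.
Since 0.319 < 4.605, we fail to reject the null hypothesis — the data are consistent with the 9:3:4 ratio.

0.319; consistent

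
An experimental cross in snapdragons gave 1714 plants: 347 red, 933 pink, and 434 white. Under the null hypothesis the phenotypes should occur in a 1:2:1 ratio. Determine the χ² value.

22.312

Expected counts for N = 1714 under a 1:2:1 ratio (total parts = 4):
  red: 1714 × 1/4 = 428.5
  pink: 1714 × 2/4 = 857
  white: 1714 × 1/4 = 428.5
χ² = Σ (O − E)² / E
  red: (347 − 428.5)² / 428.5 = 15.5012
  pink: (933 − 857)² / 857 = 6.7398
  white: (434 − 428.5)² / 428.5 = 0.0706
χ² = 15.5012 + 6.7398 + 0.0706 = 22.3116 ≈ 22.312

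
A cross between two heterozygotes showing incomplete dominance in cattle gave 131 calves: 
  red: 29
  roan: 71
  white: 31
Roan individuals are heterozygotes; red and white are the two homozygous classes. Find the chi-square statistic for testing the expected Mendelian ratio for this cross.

0.985

With incomplete dominance, a heterozygote × heterozygote cross gives a 1:2:1 phenotypic ratio.
The 1:2:1 ratio has 4 parts, so with N = 131 the expected counts are:
  red: 131 × 1/4 = 32.75
  roan: 131 × 2/4 = 65.5
  white: 131 × 1/4 = 32.75
χ² = Σ (O − E)² / E
  red: (29 − 32.75)² / 32.75 = 0.4294
  roan: (71 − 65.5)² / 65.5 = 0.4618
  white: (31 − 32.75)² / 32.75 = 0.0935
χ² = 0.4294 + 0.4618 + 0.0935 = 0.9847 ≈ 0.985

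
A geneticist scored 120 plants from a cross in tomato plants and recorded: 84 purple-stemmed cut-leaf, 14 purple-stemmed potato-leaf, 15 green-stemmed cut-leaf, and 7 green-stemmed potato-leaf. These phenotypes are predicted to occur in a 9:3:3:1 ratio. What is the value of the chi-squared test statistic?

Under the 9:3:3:1 hypothesis (Σ ratio = 16, N = 120):
  purple-stemmed cut-leaf: 120 × 9/16 = 67.5
  purple-stemmed potato-leaf: 120 × 3/16 = 22.5
  green-stemmed cut-leaf: 120 × 3/16 = 22.5
  green-stemmed potato-leaf: 120 × 1/16 = 7.5
χ² = Σ (O − E)² / E
  purple-stemmed cut-leaf: (84 − 67.5)² / 67.5 = 4.0333
  purple-stemmed potato-leaf: (14 − 22.5)² / 22.5 = 3.2111
  green-stemmed cut-leaf: (15 − 22.5)² / 22.5 = 2.5000
  green-stemmed potato-leaf: (7 − 7.5)² / 7.5 = 0.0333
χ² = 4.0333 + 3.2111 + 2.5000 + 0.0333 = 9.7777 ≈ 9.778

9.778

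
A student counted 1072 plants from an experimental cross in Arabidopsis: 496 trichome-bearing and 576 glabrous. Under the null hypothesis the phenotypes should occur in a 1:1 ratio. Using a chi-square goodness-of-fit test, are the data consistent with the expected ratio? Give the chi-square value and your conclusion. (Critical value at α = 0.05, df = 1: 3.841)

Under the 1:1 hypothesis (Σ ratio = 2, N = 1072):
  trichome-bearing: 1072 × 1/2 = 536
  glabrous: 1072 × 1/2 = 536
χ² = Σ (O − E)² / E
  trichome-bearing: (496 − 536)² / 536 = 2.9851
  glabrous: (576 − 536)² / 536 = 2.9851
χ² = 2.9851 + 2.9851 = 5.9702 ≈ 5.970
Degrees of freedom = 2 − 1 = 1; critical value at α = 0.05 is 3.841.
Since 5.970 > 3.841, we reject the null hypothesis — the data do not fit the 1:1 ratio.

5.970; not consistent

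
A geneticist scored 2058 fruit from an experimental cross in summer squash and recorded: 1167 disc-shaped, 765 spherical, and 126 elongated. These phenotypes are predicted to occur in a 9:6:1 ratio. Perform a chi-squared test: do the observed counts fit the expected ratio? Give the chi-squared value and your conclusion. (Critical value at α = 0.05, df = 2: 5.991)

0.189; consistent

Expected counts for N = 2058 under a 9:6:1 ratio (total parts = 16):
  disc-shaped: 2058 × 9/16 = 1157.625
  spherical: 2058 × 6/16 = 771.75
  elongated: 2058 × 1/16 = 128.625
χ² = Σ (O − E)² / E
  disc-shaped: (1167 − 1157.625)² / 1157.625 = 0.0759
  spherical: (765 − 771.75)² / 771.75 = 0.0590
  elongated: (126 − 128.625)² / 128.625 = 0.0536
χ² = 0.0759 + 0.0590 + 0.0536 = 0.1885 ≈ 0.189
Degrees of freedom = 3 − 1 = 2; critical value at α = 0.05 is 5.991.
Since 0.189 < 5.991, we fail to reject the null hypothesis — the data are consistent with the 9:6:1 ratio.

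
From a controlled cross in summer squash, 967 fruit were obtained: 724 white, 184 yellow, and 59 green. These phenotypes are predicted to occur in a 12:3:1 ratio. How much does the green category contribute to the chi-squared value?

0.034

Under the 12:3:1 hypothesis (Σ ratio = 16, N = 967):
  white: 967 × 12/16 = 725.25
  yellow: 967 × 3/16 = 181.3125
  green: 967 × 1/16 = 60.4375
Contribution of green: (59 − 60.4375)² / 60.4375 = 0.0342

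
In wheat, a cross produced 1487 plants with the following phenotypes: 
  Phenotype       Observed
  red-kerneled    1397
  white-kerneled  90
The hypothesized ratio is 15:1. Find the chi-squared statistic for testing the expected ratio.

Under the 15:1 hypothesis (Σ ratio = 16, N = 1487):
  red-kerneled: 1487 × 15/16 = 1394.0625
  white-kerneled: 1487 × 1/16 = 92.9375
χ² = Σ (O − E)² / E
  red-kerneled: (1397 − 1394.0625)² / 1394.0625 = 0.0062
  white-kerneled: (90 − 92.9375)² / 92.9375 = 0.0928
χ² = 0.0062 + 0.0928 = 0.099

0.099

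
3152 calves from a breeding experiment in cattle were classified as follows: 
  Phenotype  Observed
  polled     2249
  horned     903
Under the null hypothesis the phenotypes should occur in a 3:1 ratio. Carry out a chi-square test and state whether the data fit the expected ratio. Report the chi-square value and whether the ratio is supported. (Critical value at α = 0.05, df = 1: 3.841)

Under the 3:1 hypothesis (Σ ratio = 4, N = 3152):
  polled: 3152 × 3/4 = 2364
  horned: 3152 × 1/4 = 788
χ² = Σ (O − E)² / E
  polled: (2249 − 2364)² / 2364 = 5.5943
  horned: (903 − 788)² / 788 = 16.7830
χ² = 5.5943 + 16.7830 = 22.3773 ≈ 22.377
Degrees of freedom = 2 − 1 = 1; critical value at α = 0.05 is 3.841.
Since 22.377 > 3.841, we reject the null hypothesis — the data do not fit the 3:1 ratio.

22.377; not consistent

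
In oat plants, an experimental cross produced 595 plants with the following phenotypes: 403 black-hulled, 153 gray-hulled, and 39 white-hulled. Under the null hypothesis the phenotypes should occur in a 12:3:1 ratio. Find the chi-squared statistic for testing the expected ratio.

Total ratio parts = 16. Expected numbers out of 595:
  black-hulled: 595 × 12/16 = 446.25
  gray-hulled: 595 × 3/16 = 111.5625
  white-hulled: 595 × 1/16 = 37.1875
χ² = Σ (O − E)² / E
  black-hulled: (403 − 446.25)² / 446.25 = 4.1917
  gray-hulled: (153 − 111.5625)² / 111.5625 = 15.3911
  white-hulled: (39 − 37.1875)² / 37.1875 = 0.0883
χ² = 4.1917 + 15.3911 + 0.0883 = 19.6711 ≈ 19.671

19.671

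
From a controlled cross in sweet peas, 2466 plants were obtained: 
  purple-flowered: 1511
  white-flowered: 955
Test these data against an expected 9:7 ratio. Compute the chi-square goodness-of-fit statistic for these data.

25.286

Under the 9:7 hypothesis (Σ ratio = 16, N = 2466):
  purple-flowered: 2466 × 9/16 = 1387.125
  white-flowered: 2466 × 7/16 = 1078.875
χ² = Σ (O − E)² / E
  purple-flowered: (1511 − 1387.125)² / 1387.125 = 11.0625
  white-flowered: (955 − 1078.875)² / 1078.875 = 14.2232
χ² = 11.0625 + 14.2232 = 25.2857 ≈ 25.286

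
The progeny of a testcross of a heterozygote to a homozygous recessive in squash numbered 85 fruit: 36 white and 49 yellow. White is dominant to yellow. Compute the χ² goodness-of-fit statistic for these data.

1.988

A testcross of a heterozygote (Aa × aa) gives a 1:1 phenotypic ratio.
Total ratio parts = 2. Expected numbers out of 85:
  white: 85 × 1/2 = 42.5
  yellow: 85 × 1/2 = 42.5
χ² = Σ (O − E)² / E
  white: (36 − 42.5)² / 42.5 = 0.9941
  yellow: (49 − 42.5)² / 42.5 = 0.9941
χ² = 0.9941 + 0.9941 = 1.9882 ≈ 1.988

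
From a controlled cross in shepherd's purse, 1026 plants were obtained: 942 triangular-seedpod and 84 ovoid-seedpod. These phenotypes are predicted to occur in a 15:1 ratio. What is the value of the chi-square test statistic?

6.571

The 15:1 ratio has 16 parts, so with N = 1026 the expected counts are:
  triangular-seedpod: 1026 × 15/16 = 961.875
  ovoid-seedpod: 1026 × 1/16 = 64.125
χ² = Σ (O − E)² / E
  triangular-seedpod: (942 − 961.875)² / 961.875 = 0.4107
  ovoid-seedpod: (84 − 64.125)² / 64.125 = 6.1601
χ² = 0.4107 + 6.1601 = 6.5708 ≈ 6.571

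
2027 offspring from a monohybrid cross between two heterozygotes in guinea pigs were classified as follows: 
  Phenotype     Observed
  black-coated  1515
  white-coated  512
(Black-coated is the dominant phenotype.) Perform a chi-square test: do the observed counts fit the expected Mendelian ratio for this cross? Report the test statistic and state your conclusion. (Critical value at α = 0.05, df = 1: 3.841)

0.073; consistent

For a monohybrid cross between heterozygotes with complete dominance, the expected phenotypic ratio is 3:1.
Expected counts for N = 2027 under a 3:1 ratio (total parts = 4):
  black-coated: 2027 × 3/4 = 1520.25
  white-coated: 2027 × 1/4 = 506.75
χ² = Σ (O − E)² / E
  black-coated: (1515 − 1520.25)² / 1520.25 = 0.0181
  white-coated: (512 − 506.75)² / 506.75 = 0.0544
χ² = 0.0181 + 0.0544 = 0.0725 ≈ 0.073
Degrees of freedom = 2 − 1 = 1; critical value at α = 0.05 is 3.841.
Since 0.073 < 3.841, we fail to reject the null hypothesis — the data are consistent with the 3:1 ratio.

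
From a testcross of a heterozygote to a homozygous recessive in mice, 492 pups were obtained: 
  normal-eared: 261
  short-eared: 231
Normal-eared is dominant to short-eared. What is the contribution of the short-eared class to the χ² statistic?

A testcross of a heterozygote (Aa × aa) gives a 1:1 phenotypic ratio.
Under the 1:1 hypothesis (Σ ratio = 2, N = 492):
  normal-eared: 492 × 1/2 = 246
  short-eared: 492 × 1/2 = 246
Contribution of short-eared: (231 − 246)² / 246 = 0.9146

0.915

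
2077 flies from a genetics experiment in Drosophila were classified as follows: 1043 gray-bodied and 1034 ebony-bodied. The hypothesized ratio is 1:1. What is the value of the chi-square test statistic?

0.039

Expected counts for N = 2077 under a 1:1 ratio (total parts = 2):
  gray-bodied: 2077 × 1/2 = 1038.5
  ebony-bodied: 2077 × 1/2 = 1038.5
χ² = Σ (O − E)² / E
  gray-bodied: (1043 − 1038.5)² / 1038.5 = 0.0195
  ebony-bodied: (1034 − 1038.5)² / 1038.5 = 0.0195
χ² = 0.0195 + 0.0195 = 0.039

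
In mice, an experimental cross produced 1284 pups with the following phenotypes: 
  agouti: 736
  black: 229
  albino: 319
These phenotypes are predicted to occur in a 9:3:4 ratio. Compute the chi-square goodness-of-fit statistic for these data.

Expected counts for N = 1284 under a 9:3:4 ratio (total parts = 16):
  agouti: 1284 × 9/16 = 722.25
  black: 1284 × 3/16 = 240.75
  albino: 1284 × 4/16 = 321
χ² = Σ (O − E)² / E
  agouti: (736 − 722.25)² / 722.25 = 0.2618
  black: (229 − 240.75)² / 240.75 = 0.5735
  albino: (319 − 321)² / 321 = 0.0125
χ² = 0.2618 + 0.5735 + 0.0125 = 0.8478 ≈ 0.848

0.848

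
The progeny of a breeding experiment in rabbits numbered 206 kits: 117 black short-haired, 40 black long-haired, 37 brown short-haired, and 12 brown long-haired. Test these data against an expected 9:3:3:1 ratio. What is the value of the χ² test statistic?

0.188

Total ratio parts = 16. Expected numbers out of 206:
  black short-haired: 206 × 9/16 = 115.875
  black long-haired: 206 × 3/16 = 38.625
  brown short-haired: 206 × 3/16 = 38.625
  brown long-haired: 206 × 1/16 = 12.875
χ² = Σ (O − E)² / E
  black short-haired: (117 − 115.875)² / 115.875 = 0.0109
  black long-haired: (40 − 38.625)² / 38.625 = 0.0489
  brown short-haired: (37 − 38.625)² / 38.625 = 0.0684
  brown long-haired: (12 − 12.875)² / 12.875 = 0.0595
χ² = 0.0109 + 0.0489 + 0.0684 + 0.0595 = 0.1877 ≈ 0.188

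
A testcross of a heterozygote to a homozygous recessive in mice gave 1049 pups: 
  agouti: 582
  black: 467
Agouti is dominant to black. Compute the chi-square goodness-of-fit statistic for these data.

A testcross of a heterozygote (Aa × aa) gives a 1:1 phenotypic ratio.
Expected counts for N = 1049 under a 1:1 ratio (total parts = 2):
  agouti: 1049 × 1/2 = 524.5
  black: 1049 × 1/2 = 524.5
χ² = Σ (O − E)² / E
  agouti: (582 − 524.5)² / 524.5 = 6.3036
  black: (467 − 524.5)² / 524.5 = 6.3036
χ² = 6.3036 + 6.3036 = 12.6072 ≈ 12.607

12.607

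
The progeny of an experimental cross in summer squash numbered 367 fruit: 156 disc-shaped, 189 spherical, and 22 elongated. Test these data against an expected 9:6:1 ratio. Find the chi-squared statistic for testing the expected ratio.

Total ratio parts = 16. Expected numbers out of 367:
  disc-shaped: 367 × 9/16 = 206.4375
  spherical: 367 × 6/16 = 137.625
  elongated: 367 × 1/16 = 22.9375
χ² = Σ (O − E)² / E
  disc-shaped: (156 − 206.4375)² / 206.4375 = 12.3231
  spherical: (189 − 137.625)² / 137.625 = 19.1781
  elongated: (22 − 22.9375)² / 22.9375 = 0.0383
χ² = 12.3231 + 19.1781 + 0.0383 = 31.5395 ≈ 31.540

31.540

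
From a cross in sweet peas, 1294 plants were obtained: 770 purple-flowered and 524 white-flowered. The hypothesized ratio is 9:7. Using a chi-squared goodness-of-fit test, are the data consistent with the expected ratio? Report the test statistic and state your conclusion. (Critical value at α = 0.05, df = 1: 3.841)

The 9:7 ratio has 16 parts, so with N = 1294 the expected counts are:
  purple-flowered: 1294 × 9/16 = 727.875
  white-flowered: 1294 × 7/16 = 566.125
χ² = Σ (O − E)² / E
  purple-flowered: (770 − 727.875)² / 727.875 = 2.4379
  white-flowered: (524 − 566.125)² / 566.125 = 3.1345
χ² = 2.4379 + 3.1345 = 5.5724 ≈ 5.572
Degrees of freedom = 2 − 1 = 1; critical value at α = 0.05 is 3.841.
Since 5.572 > 3.841, we reject the null hypothesis — the data do not fit the 9:7 ratio.

5.572; not consistent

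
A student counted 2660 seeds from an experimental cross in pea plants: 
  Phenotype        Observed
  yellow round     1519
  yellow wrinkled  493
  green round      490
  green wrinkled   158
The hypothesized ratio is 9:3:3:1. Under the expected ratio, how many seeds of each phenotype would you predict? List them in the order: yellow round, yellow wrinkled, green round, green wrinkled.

1496.25, 498.75, 498.75, 166.25

The 9:3:3:1 ratio has 16 parts, so with N = 2660 the expected counts are:
  yellow round: 2660 × 9/16 = 1496.25
  yellow wrinkled: 2660 × 3/16 = 498.75
  green round: 2660 × 3/16 = 498.75
  green wrinkled: 2660 × 1/16 = 166.25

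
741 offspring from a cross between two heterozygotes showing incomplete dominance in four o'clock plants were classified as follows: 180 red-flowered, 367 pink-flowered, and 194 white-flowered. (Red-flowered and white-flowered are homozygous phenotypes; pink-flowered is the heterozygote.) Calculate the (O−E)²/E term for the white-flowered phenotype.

0.413

With incomplete dominance, a heterozygote × heterozygote cross gives a 1:2:1 phenotypic ratio.
The 1:2:1 ratio has 4 parts, so with N = 741 the expected counts are:
  red-flowered: 741 × 1/4 = 185.25
  pink-flowered: 741 × 2/4 = 370.5
  white-flowered: 741 × 1/4 = 185.25
Contribution of white-flowered: (194 − 185.25)² / 185.25 = 0.4133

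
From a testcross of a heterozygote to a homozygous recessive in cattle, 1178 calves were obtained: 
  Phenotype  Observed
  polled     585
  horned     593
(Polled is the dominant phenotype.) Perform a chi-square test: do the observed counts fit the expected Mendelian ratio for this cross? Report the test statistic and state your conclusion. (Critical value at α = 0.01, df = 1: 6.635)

A testcross of a heterozygote (Aa × aa) gives a 1:1 phenotypic ratio.
The 1:1 ratio has 2 parts, so with N = 1178 the expected counts are:
  polled: 1178 × 1/2 = 589
  horned: 1178 × 1/2 = 589
χ² = Σ (O − E)² / E
  polled: (585 − 589)² / 589 = 0.0272
  horned: (593 − 589)² / 589 = 0.0272
χ² = 0.0272 + 0.0272 = 0.0544 ≈ 0.054
Degrees of freedom = 2 − 1 = 1; critical value at α = 0.01 is 6.635.
Since 0.054 < 6.635, we fail to reject the null hypothesis — the data are consistent with the 1:1 ratio.

0.054; consistent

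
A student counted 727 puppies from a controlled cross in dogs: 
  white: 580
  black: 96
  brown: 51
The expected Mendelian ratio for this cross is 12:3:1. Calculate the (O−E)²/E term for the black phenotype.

11.922

Total ratio parts = 16. Expected numbers out of 727:
  white: 727 × 12/16 = 545.25
  black: 727 × 3/16 = 136.3125
  brown: 727 × 1/16 = 45.4375
Contribution of black: (96 − 136.3125)² / 136.3125 = 11.9219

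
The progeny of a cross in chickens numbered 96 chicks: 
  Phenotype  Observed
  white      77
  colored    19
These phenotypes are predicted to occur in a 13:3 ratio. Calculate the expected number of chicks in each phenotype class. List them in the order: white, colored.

78, 18

The 13:3 ratio has 16 parts, so with N = 96 the expected counts are:
  white: 96 × 13/16 = 78
  colored: 96 × 3/16 = 18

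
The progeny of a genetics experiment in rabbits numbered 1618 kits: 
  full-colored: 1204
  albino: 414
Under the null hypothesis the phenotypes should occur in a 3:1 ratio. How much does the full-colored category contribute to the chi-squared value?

0.074

Expected counts for N = 1618 under a 3:1 ratio (total parts = 4):
  full-colored: 1618 × 3/4 = 1213.5
  albino: 1618 × 1/4 = 404.5
Contribution of full-colored: (1204 − 1213.5)² / 1213.5 = 0.0744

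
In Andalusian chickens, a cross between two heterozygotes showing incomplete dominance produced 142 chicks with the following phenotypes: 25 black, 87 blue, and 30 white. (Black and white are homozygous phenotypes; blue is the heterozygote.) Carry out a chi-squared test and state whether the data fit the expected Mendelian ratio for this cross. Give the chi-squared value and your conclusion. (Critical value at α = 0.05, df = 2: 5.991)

With incomplete dominance, a heterozygote × heterozygote cross gives a 1:2:1 phenotypic ratio.
The 1:2:1 ratio has 4 parts, so with N = 142 the expected counts are:
  black: 142 × 1/4 = 35.5
  blue: 142 × 2/4 = 71
  white: 142 × 1/4 = 35.5
χ² = Σ (O − E)² / E
  black: (25 − 35.5)² / 35.5 = 3.1056
  blue: (87 − 71)² / 71 = 3.6056
  white: (30 − 35.5)² / 35.5 = 0.8521
χ² = 3.1056 + 3.6056 + 0.8521 = 7.5633 ≈ 7.563
Degrees of freedom = 3 − 1 = 2; critical value at α = 0.05 is 5.991.
Since 7.563 > 5.991, we reject the null hypothesis — the data do not fit the 1:2:1 ratio.

7.563; not consistent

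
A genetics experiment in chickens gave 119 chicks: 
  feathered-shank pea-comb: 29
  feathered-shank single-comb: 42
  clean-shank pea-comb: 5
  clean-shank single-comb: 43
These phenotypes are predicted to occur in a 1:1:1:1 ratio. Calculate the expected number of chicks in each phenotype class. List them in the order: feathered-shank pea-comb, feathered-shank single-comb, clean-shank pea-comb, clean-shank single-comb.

29.75, 29.75, 29.75, 29.75

Expected counts for N = 119 under a 1:1:1:1 ratio (total parts = 4):
  feathered-shank pea-comb: 119 × 1/4 = 29.75
  feathered-shank single-comb: 119 × 1/4 = 29.75
  clean-shank pea-comb: 119 × 1/4 = 29.75
  clean-shank single-comb: 119 × 1/4 = 29.75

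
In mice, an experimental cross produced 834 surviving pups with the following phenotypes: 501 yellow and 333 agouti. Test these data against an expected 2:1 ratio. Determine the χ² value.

16.322

Under the 2:1 hypothesis (Σ ratio = 3, N = 834):
  yellow: 834 × 2/3 = 556
  agouti: 834 × 1/3 = 278
χ² = Σ (O − E)² / E
  yellow: (501 − 556)² / 556 = 5.4406
  agouti: (333 − 278)² / 278 = 10.8813
χ² = 5.4406 + 10.8813 = 16.3219 ≈ 16.322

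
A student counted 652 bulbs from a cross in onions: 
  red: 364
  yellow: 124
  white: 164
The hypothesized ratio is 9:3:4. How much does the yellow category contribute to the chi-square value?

0.025

Total ratio parts = 16. Expected numbers out of 652:
  red: 652 × 9/16 = 366.75
  yellow: 652 × 3/16 = 122.25
  white: 652 × 4/16 = 163
Contribution of yellow: (124 − 122.25)² / 122.25 = 0.0251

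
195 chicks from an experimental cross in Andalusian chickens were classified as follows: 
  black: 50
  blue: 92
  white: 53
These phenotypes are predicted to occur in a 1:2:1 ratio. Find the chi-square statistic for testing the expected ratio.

Total ratio parts = 4. Expected numbers out of 195:
  black: 195 × 1/4 = 48.75
  blue: 195 × 2/4 = 97.5
  white: 195 × 1/4 = 48.75
χ² = Σ (O − E)² / E
  black: (50 − 48.75)² / 48.75 = 0.0321
  blue: (92 − 97.5)² / 97.5 = 0.3103
  white: (53 − 48.75)² / 48.75 = 0.3705
χ² = 0.0321 + 0.3103 + 0.3705 = 0.7129 ≈ 0.713

0.713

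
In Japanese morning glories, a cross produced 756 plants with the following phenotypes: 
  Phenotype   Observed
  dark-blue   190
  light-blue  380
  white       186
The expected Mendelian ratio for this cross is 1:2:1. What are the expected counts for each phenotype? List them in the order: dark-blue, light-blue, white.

Total ratio parts = 4. Expected numbers out of 756:
  dark-blue: 756 × 1/4 = 189
  light-blue: 756 × 2/4 = 378
  white: 756 × 1/4 = 189

189, 378, 189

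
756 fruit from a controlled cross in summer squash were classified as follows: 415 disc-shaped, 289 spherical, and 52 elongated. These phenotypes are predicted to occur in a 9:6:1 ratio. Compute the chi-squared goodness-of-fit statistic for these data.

The 9:6:1 ratio has 16 parts, so with N = 756 the expected counts are:
  disc-shaped: 756 × 9/16 = 425.25
  spherical: 756 × 6/16 = 283.5
  elongated: 756 × 1/16 = 47.25
χ² = Σ (O − E)² / E
  disc-shaped: (415 − 425.25)² / 425.25 = 0.2471
  spherical: (289 − 283.5)² / 283.5 = 0.1067
  elongated: (52 − 47.25)² / 47.25 = 0.4775
χ² = 0.2471 + 0.1067 + 0.4775 = 0.8313 ≈ 0.831

0.831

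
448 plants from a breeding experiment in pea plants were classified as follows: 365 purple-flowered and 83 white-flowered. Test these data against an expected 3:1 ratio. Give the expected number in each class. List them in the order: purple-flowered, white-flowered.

The 3:1 ratio has 4 parts, so with N = 448 the expected counts are:
  purple-flowered: 448 × 3/4 = 336
  white-flowered: 448 × 1/4 = 112

336, 112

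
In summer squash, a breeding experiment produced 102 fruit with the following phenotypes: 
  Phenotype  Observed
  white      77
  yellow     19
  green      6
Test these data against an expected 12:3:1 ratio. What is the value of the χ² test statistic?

0.026

Expected counts for N = 102 under a 12:3:1 ratio (total parts = 16):
  white: 102 × 12/16 = 76.5
  yellow: 102 × 3/16 = 19.125
  green: 102 × 1/16 = 6.375
χ² = Σ (O − E)² / E
  white: (77 − 76.5)² / 76.5 = 0.0033
  yellow: (19 − 19.125)² / 19.125 = 0.0008
  green: (6 − 6.375)² / 6.375 = 0.0221
χ² = 0.0033 + 0.0008 + 0.0221 = 0.0262 ≈ 0.026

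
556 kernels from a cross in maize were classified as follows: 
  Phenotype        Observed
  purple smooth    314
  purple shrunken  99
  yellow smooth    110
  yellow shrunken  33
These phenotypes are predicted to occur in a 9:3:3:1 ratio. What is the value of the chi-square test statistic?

0.675

Under the 9:3:3:1 hypothesis (Σ ratio = 16, N = 556):
  purple smooth: 556 × 9/16 = 312.75
  purple shrunken: 556 × 3/16 = 104.25
  yellow smooth: 556 × 3/16 = 104.25
  yellow shrunken: 556 × 1/16 = 34.75
χ² = Σ (O − E)² / E
  purple smooth: (314 − 312.75)² / 312.75 = 0.0050
  purple shrunken: (99 − 104.25)² / 104.25 = 0.2644
  yellow smooth: (110 − 104.25)² / 104.25 = 0.3171
  yellow shrunken: (33 − 34.75)² / 34.75 = 0.0881
χ² = 0.0050 + 0.2644 + 0.3171 + 0.0881 = 0.6746 ≈ 0.675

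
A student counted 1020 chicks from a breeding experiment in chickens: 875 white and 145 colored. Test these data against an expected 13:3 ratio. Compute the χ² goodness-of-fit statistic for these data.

Expected counts for N = 1020 under a 13:3 ratio (total parts = 16):
  white: 1020 × 13/16 = 828.75
  colored: 1020 × 3/16 = 191.25
χ² = Σ (O − E)² / E
  white: (875 − 828.75)² / 828.75 = 2.5811
  colored: (145 − 191.25)² / 191.25 = 11.1846
χ² = 2.5811 + 11.1846 = 13.7657 ≈ 13.766

13.766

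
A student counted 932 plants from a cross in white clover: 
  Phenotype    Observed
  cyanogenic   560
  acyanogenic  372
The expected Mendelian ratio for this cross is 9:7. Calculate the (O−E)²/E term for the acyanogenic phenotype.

Total ratio parts = 16. Expected numbers out of 932:
  cyanogenic: 932 × 9/16 = 524.25
  acyanogenic: 932 × 7/16 = 407.75
Contribution of acyanogenic: (372 − 407.75)² / 407.75 = 3.1344

3.134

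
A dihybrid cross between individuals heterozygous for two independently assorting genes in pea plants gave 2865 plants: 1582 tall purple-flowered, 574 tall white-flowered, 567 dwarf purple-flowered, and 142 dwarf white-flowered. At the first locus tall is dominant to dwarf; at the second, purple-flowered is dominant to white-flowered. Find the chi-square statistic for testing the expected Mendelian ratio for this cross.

12.391

A dihybrid F₂ with independent assortment and complete dominance at both loci gives a 9:3:3:1 phenotypic ratio.
The 9:3:3:1 ratio has 16 parts, so with N = 2865 the expected counts are:
  tall purple-flowered: 2865 × 9/16 = 1611.5625
  tall white-flowered: 2865 × 3/16 = 537.1875
  dwarf purple-flowered: 2865 × 3/16 = 537.1875
  dwarf white-flowered: 2865 × 1/16 = 179.0625
χ² = Σ (O − E)² / E
  tall purple-flowered: (1582 − 1611.5625)² / 1611.5625 = 0.5423
  tall white-flowered: (574 − 537.1875)² / 537.1875 = 2.5227
  dwarf purple-flowered: (567 − 537.1875)² / 537.1875 = 1.6545
  dwarf white-flowered: (142 − 179.0625)² / 179.0625 = 7.6712
χ² = 0.5423 + 2.5227 + 1.6545 + 7.6712 = 12.3907 ≈ 12.391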